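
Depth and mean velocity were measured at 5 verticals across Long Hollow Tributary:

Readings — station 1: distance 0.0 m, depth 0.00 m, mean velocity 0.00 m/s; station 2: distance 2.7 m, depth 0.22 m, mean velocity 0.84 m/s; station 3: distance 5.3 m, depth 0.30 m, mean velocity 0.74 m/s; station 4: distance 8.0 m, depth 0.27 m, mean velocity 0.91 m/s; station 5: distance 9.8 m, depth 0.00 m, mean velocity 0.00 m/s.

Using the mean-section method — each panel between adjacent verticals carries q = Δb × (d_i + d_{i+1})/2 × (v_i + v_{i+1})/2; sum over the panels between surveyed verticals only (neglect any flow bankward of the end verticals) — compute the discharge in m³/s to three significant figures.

Panel 1-2: Δb = 2.7 m, d̄ = (0.00+0.22)/2 = 0.11, v̄ = (0.00+0.84)/2 = 0.42 → q = 2.7×0.11×0.42 = 0.1247 m³/s
Panel 2-3: Δb = 2.6 m, d̄ = (0.22+0.30)/2 = 0.26, v̄ = (0.84+0.74)/2 = 0.79 → q = 2.6×0.26×0.79 = 0.5340 m³/s
Panel 3-4: Δb = 2.7 m, d̄ = (0.30+0.27)/2 = 0.285, v̄ = (0.74+0.91)/2 = 0.825 → q = 2.7×0.285×0.825 = 0.6348 m³/s
Panel 4-5: Δb = 1.8 m, d̄ = (0.27+0.00)/2 = 0.135, v̄ = (0.91+0.00)/2 = 0.455 → q = 1.8×0.135×0.455 = 0.1106 m³/s
Q = Σ q = 1.404 m³/s

1.40 m³/s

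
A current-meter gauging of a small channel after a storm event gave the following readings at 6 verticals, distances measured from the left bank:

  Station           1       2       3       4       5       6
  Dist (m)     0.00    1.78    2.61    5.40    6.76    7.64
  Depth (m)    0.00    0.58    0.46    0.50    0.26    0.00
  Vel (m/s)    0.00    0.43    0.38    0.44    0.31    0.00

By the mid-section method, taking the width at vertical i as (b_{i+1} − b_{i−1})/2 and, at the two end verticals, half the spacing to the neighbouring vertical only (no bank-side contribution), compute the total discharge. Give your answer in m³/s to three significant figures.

w_2 = (2.61 − 0.00)/2 = 1.305 m; q_2 = 0.43 × 0.58 × 1.305 = 0.3255 m³/s
w_3 = (5.40 − 1.78)/2 = 1.81 m; q_3 = 0.38 × 0.46 × 1.81 = 0.3164 m³/s
w_4 = (6.76 − 2.61)/2 = 2.075 m; q_4 = 0.44 × 0.50 × 2.075 = 0.4565 m³/s
w_5 = (7.64 − 5.40)/2 = 1.12 m; q_5 = 0.31 × 0.26 × 1.12 = 0.09027 m³/s
Stations 1, 6 contribute zero (depth or velocity is 0).
Q = Σ qᵢ = 1.189 m³/s

1.19 m³/s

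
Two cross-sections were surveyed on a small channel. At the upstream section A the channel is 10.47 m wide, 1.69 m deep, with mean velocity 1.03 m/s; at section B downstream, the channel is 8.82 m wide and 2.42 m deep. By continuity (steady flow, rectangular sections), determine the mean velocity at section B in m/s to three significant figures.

0.854 m/s

Q = A₁V₁ = (10.47×1.69) × 1.03 = 18.23 m³/s
A₂ = 8.82 × 2.42 = 21.34 m²
V₂ = Q/A₂ = 18.23/21.34 = 0.8539 m/s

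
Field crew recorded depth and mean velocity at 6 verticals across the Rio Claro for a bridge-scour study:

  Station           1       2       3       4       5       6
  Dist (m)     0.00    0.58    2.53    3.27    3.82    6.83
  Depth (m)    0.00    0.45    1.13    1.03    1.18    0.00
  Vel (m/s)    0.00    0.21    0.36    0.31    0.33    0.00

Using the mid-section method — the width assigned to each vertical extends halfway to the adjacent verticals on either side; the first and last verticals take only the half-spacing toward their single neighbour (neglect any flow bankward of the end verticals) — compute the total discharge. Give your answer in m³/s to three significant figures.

1.57 m³/s

w_2 = (2.53 − 0.00)/2 = 1.265 m; q_2 = 0.21 × 0.45 × 1.265 = 0.1195 m³/s
w_3 = (3.27 − 0.58)/2 = 1.345 m; q_3 = 0.36 × 1.13 × 1.345 = 0.5471 m³/s
w_4 = (3.82 − 2.53)/2 = 0.645 m; q_4 = 0.31 × 1.03 × 0.645 = 0.2059 m³/s
w_5 = (6.83 − 3.27)/2 = 1.78 m; q_5 = 0.33 × 1.18 × 1.78 = 0.6931 m³/s
Stations 1, 6 contribute zero (depth or velocity is 0).
Q = Σ qᵢ = 1.566 m³/s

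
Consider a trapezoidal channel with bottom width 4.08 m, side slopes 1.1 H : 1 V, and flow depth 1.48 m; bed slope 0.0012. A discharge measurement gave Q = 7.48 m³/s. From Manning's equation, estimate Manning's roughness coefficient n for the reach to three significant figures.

0.0390

A = (b + z·y)·y = (4.08 + 1.1×1.48)×1.48 = 8.448 m²
P = b + 2y√(1+z²) = 4.08 + 2×1.48×√(1+1.1²) = 8.480 m
R = A/P = 8.448/8.480 = 0.9962 m
n = (1/Q)·A·R^(2/3)·S^(1/2) = (1/7.48) × 8.448 × 0.9974 × 0.03464 = 0.03902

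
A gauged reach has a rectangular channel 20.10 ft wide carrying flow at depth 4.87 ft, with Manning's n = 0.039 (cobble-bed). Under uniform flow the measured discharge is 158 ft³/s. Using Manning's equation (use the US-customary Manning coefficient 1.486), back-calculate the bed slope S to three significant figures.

0.000368

A = b·y = 20.10 × 4.87 = 97.89 ft²
P = b + 2y = 20.10 + 2×4.87 = 29.84 ft
R = A/P = 97.89/29.84 = 3.280 ft
S = (Q·n / (1.486·A·R^(2/3)))² = (158×0.039 / (1.486×97.89×2.208))² = 0.0003682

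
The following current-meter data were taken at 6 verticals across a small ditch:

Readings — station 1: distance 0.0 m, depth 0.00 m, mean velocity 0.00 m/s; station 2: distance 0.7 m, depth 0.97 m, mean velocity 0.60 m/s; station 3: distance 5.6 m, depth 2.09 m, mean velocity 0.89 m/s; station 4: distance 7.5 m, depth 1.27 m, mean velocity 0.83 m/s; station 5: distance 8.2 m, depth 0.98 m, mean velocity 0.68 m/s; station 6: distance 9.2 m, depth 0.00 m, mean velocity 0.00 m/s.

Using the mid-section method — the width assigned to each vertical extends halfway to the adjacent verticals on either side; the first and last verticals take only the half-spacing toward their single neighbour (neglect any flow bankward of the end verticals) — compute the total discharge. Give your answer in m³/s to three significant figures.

w_2 = (5.6 − 0.0)/2 = 2.8 m; q_2 = 0.60 × 0.97 × 2.8 = 1.630 m³/s
w_3 = (7.5 − 0.7)/2 = 3.4 m; q_3 = 0.89 × 2.09 × 3.4 = 6.324 m³/s
w_4 = (8.2 − 5.6)/2 = 1.3 m; q_4 = 0.83 × 1.27 × 1.3 = 1.370 m³/s
w_5 = (9.2 − 7.5)/2 = 0.85 m; q_5 = 0.68 × 0.98 × 0.85 = 0.5664 m³/s
Stations 1, 6 contribute zero (depth or velocity is 0).
Q = Σ qᵢ = 9.891 m³/s

9.89 m³/s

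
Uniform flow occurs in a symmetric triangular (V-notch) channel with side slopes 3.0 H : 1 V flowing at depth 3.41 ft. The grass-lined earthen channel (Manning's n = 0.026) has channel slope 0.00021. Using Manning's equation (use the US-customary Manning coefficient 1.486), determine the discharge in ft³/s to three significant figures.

A = z·y² = 3.0×3.41² = 34.88 ft²
P = 2y√(1+z²) = 2×3.41×√(1+3.0²) = 21.57 ft
R = A/P = 34.88/21.57 = 1.618 ft
Q = (1.486/n)·A·R^(2/3)·S^(1/2) = (1.486/0.026) × 34.88 × 1.618^(2/3) × 0.00021^(1/2) = 39.81 ft³/s

39.8 ft³/s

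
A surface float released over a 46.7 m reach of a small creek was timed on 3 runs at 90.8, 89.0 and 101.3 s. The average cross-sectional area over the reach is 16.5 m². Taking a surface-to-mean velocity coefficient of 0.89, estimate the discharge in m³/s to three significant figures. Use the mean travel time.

7.32 m³/s

t̄ = (90.8 + 89.0 + 101.3) / 3 = 93.7 s
v_surface = L / t̄ = 46.7 / 93.7 = 0.4984 m/s
v_mean = 0.89 × 0.4984 = 0.4436 m/s
Q = A × v_mean = 16.5 × 0.4436 = 7.319 m³/s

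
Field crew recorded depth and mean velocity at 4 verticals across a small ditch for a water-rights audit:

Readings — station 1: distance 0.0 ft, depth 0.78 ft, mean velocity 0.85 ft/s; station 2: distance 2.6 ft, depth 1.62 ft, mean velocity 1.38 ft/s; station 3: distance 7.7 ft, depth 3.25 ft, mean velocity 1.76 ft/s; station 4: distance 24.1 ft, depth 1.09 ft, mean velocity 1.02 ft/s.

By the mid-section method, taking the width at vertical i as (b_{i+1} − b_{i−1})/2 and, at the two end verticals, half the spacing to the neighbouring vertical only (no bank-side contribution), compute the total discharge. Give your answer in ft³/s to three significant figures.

w_1 = (2.6 − 0.0)/2 = 1.3 ft; q_1 = 0.85 × 0.78 × 1.3 = 0.8619 ft³/s
w_2 = (7.7 − 0.0)/2 = 3.85 ft; q_2 = 1.38 × 1.62 × 3.85 = 8.607 ft³/s
w_3 = (24.1 − 2.6)/2 = 10.75 ft; q_3 = 1.76 × 3.25 × 10.75 = 61.49 ft³/s
w_4 = (24.1 − 7.7)/2 = 8.2 ft; q_4 = 1.02 × 1.09 × 8.2 = 9.117 ft³/s
Q = Σ qᵢ = 80.08 ft³/s

80.1 ft³/s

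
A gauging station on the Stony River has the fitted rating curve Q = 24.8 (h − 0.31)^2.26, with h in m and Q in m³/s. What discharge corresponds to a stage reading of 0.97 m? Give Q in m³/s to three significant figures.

9.70 m³/s

Q = 24.8 × (0.97 − 0.31)^2.26 = 24.8 × 0.66^2.26 = 9.697 m³/s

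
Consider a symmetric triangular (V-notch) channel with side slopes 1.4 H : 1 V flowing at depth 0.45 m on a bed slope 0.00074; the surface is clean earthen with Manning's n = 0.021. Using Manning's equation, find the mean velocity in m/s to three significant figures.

A = z·y² = 1.4×0.45² = 0.2835 m²
P = 2y√(1+z²) = 2×0.45×√(1+1.4²) = 1.548 m
R = A/P = 0.2835/1.548 = 0.1831 m
Q = (1/n)·A·R^(2/3)·S^(1/2) = (1/0.021) × 0.2835 × 0.1831^(2/3) × 0.00074^(1/2) = 0.1184 m³/s
V = Q/A = 0.1184/0.2835 = 0.4177 m/s

0.418 m/s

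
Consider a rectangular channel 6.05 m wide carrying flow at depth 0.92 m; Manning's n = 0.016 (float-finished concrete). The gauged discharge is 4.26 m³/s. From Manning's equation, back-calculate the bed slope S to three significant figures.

0.000239

A = b·y = 6.05 × 0.92 = 5.566 m²
P = b + 2y = 6.05 + 2×0.92 = 7.890 m
R = A/P = 5.566/7.890 = 0.7054 m
S = (Q·n / (1·A·R^(2/3)))² = (4.26×0.016 / (1×5.566×0.7925))² = 0.0002388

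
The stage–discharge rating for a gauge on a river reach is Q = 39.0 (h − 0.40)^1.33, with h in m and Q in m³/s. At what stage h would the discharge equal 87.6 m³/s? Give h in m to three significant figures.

h − h₀ = (Q/C)^(1/b) = (87.6/39.0)^(1/1.33) = 1.838 m
h = 0.40 + 1.838 = 2.238 m

2.24 m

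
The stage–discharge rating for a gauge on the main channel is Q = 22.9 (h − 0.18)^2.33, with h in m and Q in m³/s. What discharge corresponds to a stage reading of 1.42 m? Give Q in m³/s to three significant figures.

37.8 m³/s

Q = 22.9 × (1.42 − 0.18)^2.33 = 22.9 × 1.24^2.33 = 37.80 m³/s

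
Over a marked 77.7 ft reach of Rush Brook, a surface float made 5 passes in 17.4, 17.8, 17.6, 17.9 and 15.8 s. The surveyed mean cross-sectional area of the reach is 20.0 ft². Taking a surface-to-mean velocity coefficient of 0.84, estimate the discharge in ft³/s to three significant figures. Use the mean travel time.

t̄ = (17.4 + 17.8 + 17.6 + 17.9 + 15.8) / 5 = 17.3 s
v_surface = L / t̄ = 77.7 / 17.3 = 4.491 ft/s
v_mean = 0.84 × 4.491 = 3.773 ft/s
Q = A × v_mean = 20.0 × 3.773 = 75.45 ft³/s

75.5 ft³/s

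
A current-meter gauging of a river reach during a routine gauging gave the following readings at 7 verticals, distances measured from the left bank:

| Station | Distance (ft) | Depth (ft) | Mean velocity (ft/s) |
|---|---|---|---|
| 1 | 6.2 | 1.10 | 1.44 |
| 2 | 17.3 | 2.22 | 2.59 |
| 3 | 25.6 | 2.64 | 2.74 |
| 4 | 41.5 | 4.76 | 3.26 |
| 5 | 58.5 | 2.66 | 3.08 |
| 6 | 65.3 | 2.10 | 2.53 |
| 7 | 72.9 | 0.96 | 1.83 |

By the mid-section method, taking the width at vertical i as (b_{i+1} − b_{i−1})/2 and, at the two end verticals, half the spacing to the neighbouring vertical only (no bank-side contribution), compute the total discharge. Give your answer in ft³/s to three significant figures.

w_1 = (17.3 − 6.2)/2 = 5.55 ft; q_1 = 1.44 × 1.10 × 5.55 = 8.791 ft³/s
w_2 = (25.6 − 6.2)/2 = 9.7 ft; q_2 = 2.59 × 2.22 × 9.7 = 55.77 ft³/s
w_3 = (41.5 − 17.3)/2 = 12.1 ft; q_3 = 2.74 × 2.64 × 12.1 = 87.53 ft³/s
w_4 = (58.5 − 25.6)/2 = 16.45 ft; q_4 = 3.26 × 4.76 × 16.45 = 255.3 ft³/s
w_5 = (65.3 − 41.5)/2 = 11.9 ft; q_5 = 3.08 × 2.66 × 11.9 = 97.49 ft³/s
w_6 = (72.9 − 58.5)/2 = 7.2 ft; q_6 = 2.53 × 2.10 × 7.2 = 38.25 ft³/s
w_7 = (72.9 − 65.3)/2 = 3.8 ft; q_7 = 1.83 × 0.96 × 3.8 = 6.676 ft³/s
Q = Σ qᵢ = 549.8 ft³/s

550 ft³/s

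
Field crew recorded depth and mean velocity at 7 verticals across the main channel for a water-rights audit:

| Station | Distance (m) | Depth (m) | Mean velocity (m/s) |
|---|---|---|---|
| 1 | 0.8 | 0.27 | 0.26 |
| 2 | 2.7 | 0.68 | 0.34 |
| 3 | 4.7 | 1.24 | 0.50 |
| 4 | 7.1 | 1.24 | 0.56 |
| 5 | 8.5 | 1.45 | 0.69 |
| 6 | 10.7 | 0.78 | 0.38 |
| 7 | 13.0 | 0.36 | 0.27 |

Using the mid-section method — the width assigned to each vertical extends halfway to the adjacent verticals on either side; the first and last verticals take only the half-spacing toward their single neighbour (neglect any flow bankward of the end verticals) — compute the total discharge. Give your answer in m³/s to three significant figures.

5.78 m³/s

w_1 = (2.7 − 0.8)/2 = 0.95 m; q_1 = 0.26 × 0.27 × 0.95 = 0.06669 m³/s
w_2 = (4.7 − 0.8)/2 = 1.95 m; q_2 = 0.34 × 0.68 × 1.95 = 0.4508 m³/s
w_3 = (7.1 − 2.7)/2 = 2.2 m; q_3 = 0.50 × 1.24 × 2.2 = 1.364 m³/s
w_4 = (8.5 − 4.7)/2 = 1.9 m; q_4 = 0.56 × 1.24 × 1.9 = 1.319 m³/s
w_5 = (10.7 − 7.1)/2 = 1.8 m; q_5 = 0.69 × 1.45 × 1.8 = 1.801 m³/s
w_6 = (13.0 − 8.5)/2 = 2.25 m; q_6 = 0.38 × 0.78 × 2.25 = 0.6669 m³/s
w_7 = (13.0 − 10.7)/2 = 1.15 m; q_7 = 0.27 × 0.36 × 1.15 = 0.1118 m³/s
Q = Σ qᵢ = 5.780 m³/s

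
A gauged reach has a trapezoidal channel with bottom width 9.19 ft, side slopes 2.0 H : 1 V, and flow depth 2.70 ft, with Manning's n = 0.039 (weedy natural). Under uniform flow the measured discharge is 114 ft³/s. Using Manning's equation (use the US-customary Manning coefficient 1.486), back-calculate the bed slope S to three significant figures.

A = (b + z·y)·y = (9.19 + 2.0×2.70)×2.70 = 39.39 ft²
P = b + 2y√(1+z²) = 9.19 + 2×2.70×√(1+2.0²) = 21.26 ft
R = A/P = 39.39/21.26 = 1.853 ft
S = (Q·n / (1.486·A·R^(2/3)))² = (114×0.039 / (1.486×39.39×1.508))² = 0.002535

0.00254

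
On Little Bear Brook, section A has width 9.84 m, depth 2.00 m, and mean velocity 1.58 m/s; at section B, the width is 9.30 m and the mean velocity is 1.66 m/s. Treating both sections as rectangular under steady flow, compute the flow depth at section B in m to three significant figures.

2.01 m

Q = A₁V₁ = (9.84×2.00) × 1.58 = 31.09 m³/s
d₂ = Q/(b₂ V₂) = 31.09/(9.30×1.66) = 2.014 m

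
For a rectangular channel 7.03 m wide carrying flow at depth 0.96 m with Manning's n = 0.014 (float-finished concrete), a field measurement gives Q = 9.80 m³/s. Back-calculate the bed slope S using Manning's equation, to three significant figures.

0.000602

A = b·y = 7.03 × 0.96 = 6.749 m²
P = b + 2y = 7.03 + 2×0.96 = 8.950 m
R = A/P = 6.749/8.950 = 0.7541 m
S = (Q·n / (1·A·R^(2/3)))² = (9.80×0.014 / (1×6.749×0.8285))² = 0.0006022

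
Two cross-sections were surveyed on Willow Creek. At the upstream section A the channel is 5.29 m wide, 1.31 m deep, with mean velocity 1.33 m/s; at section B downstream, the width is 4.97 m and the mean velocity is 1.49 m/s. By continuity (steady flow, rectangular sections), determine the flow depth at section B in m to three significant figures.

1.24 m

Q = A₁V₁ = (5.29×1.31) × 1.33 = 9.217 m³/s
d₂ = Q/(b₂ V₂) = 9.217/(4.97×1.49) = 1.245 m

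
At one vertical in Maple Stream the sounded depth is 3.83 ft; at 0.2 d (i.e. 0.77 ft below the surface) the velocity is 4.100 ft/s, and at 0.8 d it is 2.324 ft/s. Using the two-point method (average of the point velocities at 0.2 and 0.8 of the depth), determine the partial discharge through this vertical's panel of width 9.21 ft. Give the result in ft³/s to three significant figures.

113 ft³/s

v̄ = (4.100 + 2.324) / 2 = 3.212 ft/s
q = v̄ × d × w = 3.212 × 3.83 × 9.21 = 113.3 ft³/s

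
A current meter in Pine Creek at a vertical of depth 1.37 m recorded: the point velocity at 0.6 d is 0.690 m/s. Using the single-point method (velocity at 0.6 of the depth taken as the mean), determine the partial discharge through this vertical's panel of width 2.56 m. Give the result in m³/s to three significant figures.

2.42 m³/s

v̄ = v₀.₆ = 0.690 m/s
q = v̄ × d × w = 0.6900 × 1.37 × 2.56 = 2.420 m³/s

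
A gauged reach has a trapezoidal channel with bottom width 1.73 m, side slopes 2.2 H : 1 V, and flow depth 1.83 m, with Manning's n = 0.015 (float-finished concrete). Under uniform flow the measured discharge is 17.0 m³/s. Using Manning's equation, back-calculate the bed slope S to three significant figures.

A = (b + z·y)·y = (1.73 + 2.2×1.83)×1.83 = 10.53 m²
P = b + 2y√(1+z²) = 1.73 + 2×1.83×√(1+2.2²) = 10.57 m
R = A/P = 10.53/10.57 = 0.9961 m
S = (Q·n / (1·A·R^(2/3)))² = (17.0×0.015 / (1×10.53×0.9974))² = 0.0005891

0.000589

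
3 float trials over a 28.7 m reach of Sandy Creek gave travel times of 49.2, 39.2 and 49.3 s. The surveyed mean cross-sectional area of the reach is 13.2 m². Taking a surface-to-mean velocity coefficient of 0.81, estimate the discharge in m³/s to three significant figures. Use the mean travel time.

6.69 m³/s

t̄ = (49.2 + 39.2 + 49.3) / 3 = 45.9 s
v_surface = L / t̄ = 28.7 / 45.9 = 0.6253 m/s
v_mean = 0.81 × 0.6253 = 0.5065 m/s
Q = A × v_mean = 13.2 × 0.5065 = 6.685 m³/s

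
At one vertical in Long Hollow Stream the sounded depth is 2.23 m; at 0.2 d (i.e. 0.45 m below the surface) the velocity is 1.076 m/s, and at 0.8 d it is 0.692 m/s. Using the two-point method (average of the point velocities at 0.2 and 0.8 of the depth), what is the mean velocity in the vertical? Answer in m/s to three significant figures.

v̄ = (1.076 + 0.692) / 2 = 0.8840 m/s

0.884 m/s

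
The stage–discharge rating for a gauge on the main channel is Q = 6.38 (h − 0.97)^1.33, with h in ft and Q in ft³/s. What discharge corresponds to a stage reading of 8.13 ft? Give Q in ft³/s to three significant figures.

Q = 6.38 × (8.13 − 0.97)^1.33 = 6.38 × 7.16^1.33 = 87.47 ft³/s

87.5 ft³/s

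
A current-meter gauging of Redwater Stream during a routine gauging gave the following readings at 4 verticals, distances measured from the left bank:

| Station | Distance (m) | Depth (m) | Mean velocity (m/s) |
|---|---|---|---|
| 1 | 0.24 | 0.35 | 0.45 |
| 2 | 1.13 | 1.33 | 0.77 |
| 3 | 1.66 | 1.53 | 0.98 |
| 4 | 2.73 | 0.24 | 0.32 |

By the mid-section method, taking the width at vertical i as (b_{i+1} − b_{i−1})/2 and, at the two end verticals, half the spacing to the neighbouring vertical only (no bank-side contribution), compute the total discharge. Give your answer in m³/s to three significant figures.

2.04 m³/s

w_1 = (1.13 − 0.24)/2 = 0.445 m; q_1 = 0.45 × 0.35 × 0.445 = 0.07009 m³/s
w_2 = (1.66 − 0.24)/2 = 0.71 m; q_2 = 0.77 × 1.33 × 0.71 = 0.7271 m³/s
w_3 = (2.73 − 1.13)/2 = 0.8 m; q_3 = 0.98 × 1.53 × 0.8 = 1.200 m³/s
w_4 = (2.73 − 1.66)/2 = 0.535 m; q_4 = 0.32 × 0.24 × 0.535 = 0.04109 m³/s
Q = Σ qᵢ = 2.038 m³/s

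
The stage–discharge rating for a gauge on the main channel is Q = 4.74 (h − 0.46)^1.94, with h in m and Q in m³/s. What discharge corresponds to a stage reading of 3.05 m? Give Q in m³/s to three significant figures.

Q = 4.74 × (3.05 − 0.46)^1.94 = 4.74 × 2.59^1.94 = 30.03 m³/s

30.0 m³/s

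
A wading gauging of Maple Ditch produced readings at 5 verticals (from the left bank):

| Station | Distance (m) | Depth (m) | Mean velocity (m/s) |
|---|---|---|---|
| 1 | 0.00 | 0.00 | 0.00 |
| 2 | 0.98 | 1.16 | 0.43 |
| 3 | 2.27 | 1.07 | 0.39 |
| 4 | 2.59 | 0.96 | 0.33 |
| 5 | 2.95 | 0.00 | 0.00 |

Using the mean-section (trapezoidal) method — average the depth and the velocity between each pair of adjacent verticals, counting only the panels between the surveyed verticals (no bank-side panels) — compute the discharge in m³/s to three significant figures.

Panel 1-2: Δb = 0.98 m, d̄ = (0.00+1.16)/2 = 0.58, v̄ = (0.00+0.43)/2 = 0.215 → q = 0.98×0.58×0.215 = 0.1222 m³/s
Panel 2-3: Δb = 1.29 m, d̄ = (1.16+1.07)/2 = 1.115, v̄ = (0.43+0.39)/2 = 0.41 → q = 1.29×1.115×0.41 = 0.5897 m³/s
Panel 3-4: Δb = 0.32 m, d̄ = (1.07+0.96)/2 = 1.015, v̄ = (0.39+0.33)/2 = 0.36 → q = 0.32×1.015×0.36 = 0.1169 m³/s
Panel 4-5: Δb = 0.36 m, d̄ = (0.96+0.00)/2 = 0.48, v̄ = (0.33+0.00)/2 = 0.165 → q = 0.36×0.48×0.165 = 0.02851 m³/s
Q = Σ q = 0.8574 m³/s

0.857 m³/s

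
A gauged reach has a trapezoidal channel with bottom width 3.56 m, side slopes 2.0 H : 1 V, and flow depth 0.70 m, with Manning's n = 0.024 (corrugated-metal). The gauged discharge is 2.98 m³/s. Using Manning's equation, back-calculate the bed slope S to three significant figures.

A = (b + z·y)·y = (3.56 + 2.0×0.70)×0.70 = 3.472 m²
P = b + 2y√(1+z²) = 3.56 + 2×0.70×√(1+2.0²) = 6.690 m
R = A/P = 3.472/6.690 = 0.5189 m
S = (Q·n / (1·A·R^(2/3)))² = (2.98×0.024 / (1×3.472×0.6458))² = 0.001017

0.00102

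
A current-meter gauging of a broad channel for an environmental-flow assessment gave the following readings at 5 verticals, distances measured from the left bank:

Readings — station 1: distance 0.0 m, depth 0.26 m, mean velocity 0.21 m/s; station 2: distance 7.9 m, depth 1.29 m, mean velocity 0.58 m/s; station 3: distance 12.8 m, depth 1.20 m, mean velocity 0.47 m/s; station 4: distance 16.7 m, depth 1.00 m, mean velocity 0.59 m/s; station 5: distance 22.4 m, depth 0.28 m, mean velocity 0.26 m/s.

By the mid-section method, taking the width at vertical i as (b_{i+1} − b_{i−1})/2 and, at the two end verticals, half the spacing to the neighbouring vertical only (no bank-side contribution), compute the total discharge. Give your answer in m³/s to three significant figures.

w_1 = (7.9 − 0.0)/2 = 3.95 m; q_1 = 0.21 × 0.26 × 3.95 = 0.2157 m³/s
w_2 = (12.8 − 0.0)/2 = 6.4 m; q_2 = 0.58 × 1.29 × 6.4 = 4.788 m³/s
w_3 = (16.7 − 7.9)/2 = 4.4 m; q_3 = 0.47 × 1.20 × 4.4 = 2.482 m³/s
w_4 = (22.4 − 12.8)/2 = 4.8 m; q_4 = 0.59 × 1.00 × 4.8 = 2.832 m³/s
w_5 = (22.4 − 16.7)/2 = 2.85 m; q_5 = 0.26 × 0.28 × 2.85 = 0.2075 m³/s
Q = Σ qᵢ = 10.53 m³/s

10.5 m³/s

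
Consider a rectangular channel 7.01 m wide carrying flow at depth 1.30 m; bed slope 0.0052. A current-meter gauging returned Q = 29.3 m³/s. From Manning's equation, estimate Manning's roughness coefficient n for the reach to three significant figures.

A = b·y = 7.01 × 1.30 = 9.113 m²
P = b + 2y = 7.01 + 2×1.30 = 9.610 m
R = A/P = 9.113/9.610 = 0.9483 m
n = (1/Q)·A·R^(2/3)·S^(1/2) = (1/29.3) × 9.113 × 0.9652 × 0.07211 = 0.02165

0.0216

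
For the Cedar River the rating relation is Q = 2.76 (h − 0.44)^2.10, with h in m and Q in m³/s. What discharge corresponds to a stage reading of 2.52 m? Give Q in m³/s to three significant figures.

Q = 2.76 × (2.52 − 0.44)^2.10 = 2.76 × 2.08^2.10 = 12.85 m³/s

12.8 m³/s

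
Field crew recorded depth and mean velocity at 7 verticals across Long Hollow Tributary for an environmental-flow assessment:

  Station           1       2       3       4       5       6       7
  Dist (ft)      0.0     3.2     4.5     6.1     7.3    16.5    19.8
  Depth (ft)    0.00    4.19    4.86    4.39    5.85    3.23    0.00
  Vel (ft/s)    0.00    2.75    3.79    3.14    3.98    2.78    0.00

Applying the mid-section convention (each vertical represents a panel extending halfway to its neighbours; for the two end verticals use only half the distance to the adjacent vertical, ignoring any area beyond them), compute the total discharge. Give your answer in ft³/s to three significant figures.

w_2 = (4.5 − 0.0)/2 = 2.25 ft; q_2 = 2.75 × 4.19 × 2.25 = 25.93 ft³/s
w_3 = (6.1 − 3.2)/2 = 1.45 ft; q_3 = 3.79 × 4.86 × 1.45 = 26.71 ft³/s
w_4 = (7.3 − 4.5)/2 = 1.4 ft; q_4 = 3.14 × 4.39 × 1.4 = 19.30 ft³/s
w_5 = (16.5 − 6.1)/2 = 5.2 ft; q_5 = 3.98 × 5.85 × 5.2 = 121.1 ft³/s
w_6 = (19.8 − 7.3)/2 = 6.25 ft; q_6 = 2.78 × 3.23 × 6.25 = 56.12 ft³/s
Stations 1, 7 contribute zero (depth or velocity is 0).
Q = Σ qᵢ = 249.1 ft³/s

249 ft³/s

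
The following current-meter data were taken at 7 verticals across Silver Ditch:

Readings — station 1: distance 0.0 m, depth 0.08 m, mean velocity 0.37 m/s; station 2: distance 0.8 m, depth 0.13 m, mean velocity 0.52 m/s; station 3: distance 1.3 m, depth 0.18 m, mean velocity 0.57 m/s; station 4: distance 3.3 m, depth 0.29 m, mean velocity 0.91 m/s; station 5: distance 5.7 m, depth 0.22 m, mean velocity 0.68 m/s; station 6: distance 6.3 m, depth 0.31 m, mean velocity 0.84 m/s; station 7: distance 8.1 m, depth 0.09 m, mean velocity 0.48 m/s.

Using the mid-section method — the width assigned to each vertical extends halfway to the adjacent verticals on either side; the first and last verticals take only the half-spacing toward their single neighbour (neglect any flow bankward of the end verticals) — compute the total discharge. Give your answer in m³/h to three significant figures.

w_1 = (0.8 − 0.0)/2 = 0.4 m; q_1 = 0.37 × 0.08 × 0.4 = 0.01184 m³/s
w_2 = (1.3 − 0.0)/2 = 0.65 m; q_2 = 0.52 × 0.13 × 0.65 = 0.04394 m³/s
w_3 = (3.3 − 0.8)/2 = 1.25 m; q_3 = 0.57 × 0.18 × 1.25 = 0.1283 m³/s
w_4 = (5.7 − 1.3)/2 = 2.2 m; q_4 = 0.91 × 0.29 × 2.2 = 0.5806 m³/s
w_5 = (6.3 − 3.3)/2 = 1.5 m; q_5 = 0.68 × 0.22 × 1.5 = 0.2244 m³/s
w_6 = (8.1 − 5.7)/2 = 1.2 m; q_6 = 0.84 × 0.31 × 1.2 = 0.3125 m³/s
w_7 = (8.1 − 6.3)/2 = 0.9 m; q_7 = 0.48 × 0.09 × 0.9 = 0.03888 m³/s
Q = Σ qᵢ = 1.340 m³/s
= 1.340 × 3600 = 4825 m³/h

4830 m³/h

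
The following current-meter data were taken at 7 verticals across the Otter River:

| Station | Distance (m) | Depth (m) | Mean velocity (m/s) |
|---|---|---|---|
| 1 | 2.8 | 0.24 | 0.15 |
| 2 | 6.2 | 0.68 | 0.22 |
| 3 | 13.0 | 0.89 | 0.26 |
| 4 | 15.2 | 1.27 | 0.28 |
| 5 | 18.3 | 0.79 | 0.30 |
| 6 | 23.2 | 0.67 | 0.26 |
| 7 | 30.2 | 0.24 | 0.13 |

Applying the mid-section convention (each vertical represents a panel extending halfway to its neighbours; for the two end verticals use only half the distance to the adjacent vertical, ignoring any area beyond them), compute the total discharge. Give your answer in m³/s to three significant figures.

w_1 = (6.2 − 2.8)/2 = 1.7 m; q_1 = 0.15 × 0.24 × 1.7 = 0.06120 m³/s
w_2 = (13.0 − 2.8)/2 = 5.1 m; q_2 = 0.22 × 0.68 × 5.1 = 0.7630 m³/s
w_3 = (15.2 − 6.2)/2 = 4.5 m; q_3 = 0.26 × 0.89 × 4.5 = 1.041 m³/s
w_4 = (18.3 − 13.0)/2 = 2.65 m; q_4 = 0.28 × 1.27 × 2.65 = 0.9423 m³/s
w_5 = (23.2 − 15.2)/2 = 4 m; q_5 = 0.30 × 0.79 × 4 = 0.9480 m³/s
w_6 = (30.2 − 18.3)/2 = 5.95 m; q_6 = 0.26 × 0.67 × 5.95 = 1.036 m³/s
w_7 = (30.2 − 23.2)/2 = 3.5 m; q_7 = 0.13 × 0.24 × 3.5 = 0.1092 m³/s
Q = Σ qᵢ = 4.901 m³/s

4.90 m³/s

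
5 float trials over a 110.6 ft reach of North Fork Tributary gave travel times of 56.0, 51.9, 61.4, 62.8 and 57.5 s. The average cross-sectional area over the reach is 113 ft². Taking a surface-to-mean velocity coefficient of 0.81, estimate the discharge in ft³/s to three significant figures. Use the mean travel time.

t̄ = (56.0 + 51.9 + 61.4 + 62.8 + 57.5) / 5 = 57.92 s
v_surface = L / t̄ = 110.6 / 57.92 = 1.910 ft/s
v_mean = 0.81 × 1.910 = 1.547 ft/s
Q = A × v_mean = 113 × 1.547 = 174.8 ft³/s

175 ft³/s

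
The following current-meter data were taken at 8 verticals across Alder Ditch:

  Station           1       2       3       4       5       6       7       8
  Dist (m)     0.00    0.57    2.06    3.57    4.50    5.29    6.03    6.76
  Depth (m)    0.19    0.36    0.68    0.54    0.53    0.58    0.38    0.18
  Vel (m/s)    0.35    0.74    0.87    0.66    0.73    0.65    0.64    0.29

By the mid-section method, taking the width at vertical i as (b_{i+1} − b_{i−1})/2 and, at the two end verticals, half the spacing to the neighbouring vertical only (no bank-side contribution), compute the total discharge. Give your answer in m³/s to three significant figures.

w_1 = (0.57 − 0.00)/2 = 0.285 m; q_1 = 0.35 × 0.19 × 0.285 = 0.01895 m³/s
w_2 = (2.06 − 0.00)/2 = 1.03 m; q_2 = 0.74 × 0.36 × 1.03 = 0.2744 m³/s
w_3 = (3.57 − 0.57)/2 = 1.5 m; q_3 = 0.87 × 0.68 × 1.5 = 0.8874 m³/s
w_4 = (4.50 − 2.06)/2 = 1.22 m; q_4 = 0.66 × 0.54 × 1.22 = 0.4348 m³/s
w_5 = (5.29 − 3.57)/2 = 0.86 m; q_5 = 0.73 × 0.53 × 0.86 = 0.3327 m³/s
w_6 = (6.03 − 4.50)/2 = 0.765 m; q_6 = 0.65 × 0.58 × 0.765 = 0.2884 m³/s
w_7 = (6.76 − 5.29)/2 = 0.735 m; q_7 = 0.64 × 0.38 × 0.735 = 0.1788 m³/s
w_8 = (6.76 − 6.03)/2 = 0.365 m; q_8 = 0.29 × 0.18 × 0.365 = 0.01905 m³/s
Q = Σ qᵢ = 2.434 m³/s

2.43 m³/s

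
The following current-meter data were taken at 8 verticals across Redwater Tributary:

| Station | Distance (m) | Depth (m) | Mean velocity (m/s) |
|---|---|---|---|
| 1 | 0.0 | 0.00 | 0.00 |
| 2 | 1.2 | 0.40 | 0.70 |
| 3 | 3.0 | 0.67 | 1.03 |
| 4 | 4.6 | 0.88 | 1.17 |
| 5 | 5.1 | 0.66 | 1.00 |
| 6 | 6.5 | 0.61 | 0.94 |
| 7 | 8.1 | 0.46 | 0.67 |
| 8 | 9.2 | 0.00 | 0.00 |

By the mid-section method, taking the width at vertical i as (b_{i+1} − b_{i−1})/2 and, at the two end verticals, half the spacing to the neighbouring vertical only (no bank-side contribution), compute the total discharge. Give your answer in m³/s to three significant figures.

4.58 m³/s

w_2 = (3.0 − 0.0)/2 = 1.5 m; q_2 = 0.70 × 0.40 × 1.5 = 0.4200 m³/s
w_3 = (4.6 − 1.2)/2 = 1.7 m; q_3 = 1.03 × 0.67 × 1.7 = 1.173 m³/s
w_4 = (5.1 − 3.0)/2 = 1.05 m; q_4 = 1.17 × 0.88 × 1.05 = 1.081 m³/s
w_5 = (6.5 − 4.6)/2 = 0.95 m; q_5 = 1.00 × 0.66 × 0.95 = 0.6270 m³/s
w_6 = (8.1 − 5.1)/2 = 1.5 m; q_6 = 0.94 × 0.61 × 1.5 = 0.8601 m³/s
w_7 = (9.2 − 6.5)/2 = 1.35 m; q_7 = 0.67 × 0.46 × 1.35 = 0.4161 m³/s
Stations 1, 8 contribute zero (depth or velocity is 0).
Q = Σ qᵢ = 4.577 m³/s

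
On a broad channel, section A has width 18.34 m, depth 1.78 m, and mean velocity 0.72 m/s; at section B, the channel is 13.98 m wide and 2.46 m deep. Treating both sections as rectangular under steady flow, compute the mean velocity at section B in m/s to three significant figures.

Q = A₁V₁ = (18.34×1.78) × 0.72 = 23.50 m³/s
A₂ = 13.98 × 2.46 = 34.39 m²
V₂ = Q/A₂ = 23.50/34.39 = 0.6835 m/s

0.683 m/s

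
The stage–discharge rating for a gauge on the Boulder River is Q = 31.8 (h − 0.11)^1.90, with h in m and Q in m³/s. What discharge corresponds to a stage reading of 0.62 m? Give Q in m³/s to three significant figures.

Q = 31.8 × (0.62 − 0.11)^1.90 = 31.8 × 0.51^1.90 = 8.847 m³/s

8.85 m³/s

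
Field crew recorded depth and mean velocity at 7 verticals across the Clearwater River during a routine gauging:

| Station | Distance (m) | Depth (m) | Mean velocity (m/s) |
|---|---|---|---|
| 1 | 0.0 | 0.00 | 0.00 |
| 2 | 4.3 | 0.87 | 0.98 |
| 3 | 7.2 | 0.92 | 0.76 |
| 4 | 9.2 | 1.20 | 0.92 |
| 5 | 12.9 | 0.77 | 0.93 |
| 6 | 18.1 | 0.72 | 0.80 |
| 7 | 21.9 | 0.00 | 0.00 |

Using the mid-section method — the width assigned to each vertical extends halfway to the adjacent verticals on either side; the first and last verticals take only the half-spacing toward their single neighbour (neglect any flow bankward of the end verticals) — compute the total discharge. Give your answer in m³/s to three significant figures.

w_2 = (7.2 − 0.0)/2 = 3.6 m; q_2 = 0.98 × 0.87 × 3.6 = 3.069 m³/s
w_3 = (9.2 − 4.3)/2 = 2.45 m; q_3 = 0.76 × 0.92 × 2.45 = 1.713 m³/s
w_4 = (12.9 − 7.2)/2 = 2.85 m; q_4 = 0.92 × 1.20 × 2.85 = 3.146 m³/s
w_5 = (18.1 − 9.2)/2 = 4.45 m; q_5 = 0.93 × 0.77 × 4.45 = 3.187 m³/s
w_6 = (21.9 − 12.9)/2 = 4.5 m; q_6 = 0.80 × 0.72 × 4.5 = 2.592 m³/s
Stations 1, 7 contribute zero (depth or velocity is 0).
Q = Σ qᵢ = 13.71 m³/s

13.7 m³/s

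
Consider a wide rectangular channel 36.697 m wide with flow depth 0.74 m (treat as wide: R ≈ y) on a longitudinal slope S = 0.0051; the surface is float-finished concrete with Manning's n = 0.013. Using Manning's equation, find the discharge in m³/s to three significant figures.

122 m³/s

A = b·y = 36.697 × 0.74 = 27.16 m²
Wide channel: R ≈ y = 0.74 m
Q = (1/n)·A·R^(2/3)·S^(1/2) = (1/0.013) × 27.16 × 0.7400^(2/3) × 0.0051^(1/2) = 122.0 m³/s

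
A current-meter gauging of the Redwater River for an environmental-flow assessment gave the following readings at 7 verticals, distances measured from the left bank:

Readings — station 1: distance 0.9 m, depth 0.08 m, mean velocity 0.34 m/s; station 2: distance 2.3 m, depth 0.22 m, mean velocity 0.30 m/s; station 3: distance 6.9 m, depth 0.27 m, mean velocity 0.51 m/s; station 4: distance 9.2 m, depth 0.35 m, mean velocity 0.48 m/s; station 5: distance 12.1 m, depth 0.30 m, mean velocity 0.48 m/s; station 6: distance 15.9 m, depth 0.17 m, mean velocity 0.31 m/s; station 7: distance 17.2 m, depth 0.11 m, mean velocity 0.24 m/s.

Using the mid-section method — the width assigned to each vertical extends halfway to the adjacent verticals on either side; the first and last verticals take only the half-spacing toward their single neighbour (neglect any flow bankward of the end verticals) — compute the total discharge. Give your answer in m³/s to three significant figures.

w_1 = (2.3 − 0.9)/2 = 0.7 m; q_1 = 0.34 × 0.08 × 0.7 = 0.01904 m³/s
w_2 = (6.9 − 0.9)/2 = 3 m; q_2 = 0.30 × 0.22 × 3 = 0.1980 m³/s
w_3 = (9.2 − 2.3)/2 = 3.45 m; q_3 = 0.51 × 0.27 × 3.45 = 0.4751 m³/s
w_4 = (12.1 − 6.9)/2 = 2.6 m; q_4 = 0.48 × 0.35 × 2.6 = 0.4368 m³/s
w_5 = (15.9 − 9.2)/2 = 3.35 m; q_5 = 0.48 × 0.30 × 3.35 = 0.4824 m³/s
w_6 = (17.2 − 12.1)/2 = 2.55 m; q_6 = 0.31 × 0.17 × 2.55 = 0.1344 m³/s
w_7 = (17.2 − 15.9)/2 = 0.65 m; q_7 = 0.24 × 0.11 × 0.65 = 0.01716 m³/s
Q = Σ qᵢ = 1.763 m³/s

1.76 m³/s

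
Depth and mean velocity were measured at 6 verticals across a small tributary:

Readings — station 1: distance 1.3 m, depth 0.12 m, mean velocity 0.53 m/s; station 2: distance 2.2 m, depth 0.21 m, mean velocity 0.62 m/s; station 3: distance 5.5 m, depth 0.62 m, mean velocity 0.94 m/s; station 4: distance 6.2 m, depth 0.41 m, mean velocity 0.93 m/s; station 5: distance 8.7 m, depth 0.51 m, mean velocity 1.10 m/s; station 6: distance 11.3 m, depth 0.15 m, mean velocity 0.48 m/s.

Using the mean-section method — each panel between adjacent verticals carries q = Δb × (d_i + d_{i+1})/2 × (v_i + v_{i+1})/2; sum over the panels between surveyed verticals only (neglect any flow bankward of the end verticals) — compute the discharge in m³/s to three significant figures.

3.34 m³/s

Panel 1-2: Δb = 0.9 m, d̄ = (0.12+0.21)/2 = 0.165, v̄ = (0.53+0.62)/2 = 0.575 → q = 0.9×0.165×0.575 = 0.08539 m³/s
Panel 2-3: Δb = 3.3 m, d̄ = (0.21+0.62)/2 = 0.415, v̄ = (0.62+0.94)/2 = 0.78 → q = 3.3×0.415×0.78 = 1.068 m³/s
Panel 3-4: Δb = 0.7 m, d̄ = (0.62+0.41)/2 = 0.515, v̄ = (0.94+0.93)/2 = 0.935 → q = 0.7×0.515×0.935 = 0.3371 m³/s
Panel 4-5: Δb = 2.5 m, d̄ = (0.41+0.51)/2 = 0.46, v̄ = (0.93+1.10)/2 = 1.015 → q = 2.5×0.46×1.015 = 1.167 m³/s
Panel 5-6: Δb = 2.6 m, d̄ = (0.51+0.15)/2 = 0.33, v̄ = (1.10+0.48)/2 = 0.79 → q = 2.6×0.33×0.79 = 0.6778 m³/s
Q = Σ q = 3.336 m³/s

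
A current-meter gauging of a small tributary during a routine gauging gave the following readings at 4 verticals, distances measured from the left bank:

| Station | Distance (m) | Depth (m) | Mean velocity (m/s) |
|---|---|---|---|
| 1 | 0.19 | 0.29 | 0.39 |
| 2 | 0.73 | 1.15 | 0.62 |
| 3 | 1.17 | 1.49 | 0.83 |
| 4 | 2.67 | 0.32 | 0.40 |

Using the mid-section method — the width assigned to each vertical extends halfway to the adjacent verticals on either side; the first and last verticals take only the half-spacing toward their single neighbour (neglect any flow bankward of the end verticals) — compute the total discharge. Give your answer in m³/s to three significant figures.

1.68 m³/s

w_1 = (0.73 − 0.19)/2 = 0.27 m; q_1 = 0.39 × 0.29 × 0.27 = 0.03054 m³/s
w_2 = (1.17 − 0.19)/2 = 0.49 m; q_2 = 0.62 × 1.15 × 0.49 = 0.3494 m³/s
w_3 = (2.67 − 0.73)/2 = 0.97 m; q_3 = 0.83 × 1.49 × 0.97 = 1.200 m³/s
w_4 = (2.67 − 1.17)/2 = 0.75 m; q_4 = 0.40 × 0.32 × 0.75 = 0.09600 m³/s
Q = Σ qᵢ = 1.676 m³/s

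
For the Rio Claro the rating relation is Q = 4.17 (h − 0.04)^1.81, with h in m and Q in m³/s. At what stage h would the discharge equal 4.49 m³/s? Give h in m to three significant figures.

h − h₀ = (Q/C)^(1/b) = (4.49/4.17)^(1/1.81) = 1.042 m
h = 0.04 + 1.042 = 1.082 m

1.08 m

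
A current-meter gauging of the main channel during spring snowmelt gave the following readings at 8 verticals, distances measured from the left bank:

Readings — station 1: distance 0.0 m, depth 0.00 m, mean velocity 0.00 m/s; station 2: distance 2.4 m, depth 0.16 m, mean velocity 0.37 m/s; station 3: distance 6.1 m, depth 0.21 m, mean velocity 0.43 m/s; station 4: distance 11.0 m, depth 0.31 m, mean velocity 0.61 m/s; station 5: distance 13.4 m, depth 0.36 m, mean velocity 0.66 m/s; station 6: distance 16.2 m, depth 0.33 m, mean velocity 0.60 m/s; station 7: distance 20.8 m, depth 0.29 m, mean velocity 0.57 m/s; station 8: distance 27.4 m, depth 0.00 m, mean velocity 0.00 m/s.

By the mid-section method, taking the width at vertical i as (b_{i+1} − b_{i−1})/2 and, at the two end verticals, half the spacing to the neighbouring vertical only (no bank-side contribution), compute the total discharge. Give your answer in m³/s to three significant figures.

3.54 m³/s

w_2 = (6.1 − 0.0)/2 = 3.05 m; q_2 = 0.37 × 0.16 × 3.05 = 0.1806 m³/s
w_3 = (11.0 − 2.4)/2 = 4.3 m; q_3 = 0.43 × 0.21 × 4.3 = 0.3883 m³/s
w_4 = (13.4 − 6.1)/2 = 3.65 m; q_4 = 0.61 × 0.31 × 3.65 = 0.6902 m³/s
w_5 = (16.2 − 11.0)/2 = 2.6 m; q_5 = 0.66 × 0.36 × 2.6 = 0.6178 m³/s
w_6 = (20.8 − 13.4)/2 = 3.7 m; q_6 = 0.60 × 0.33 × 3.7 = 0.7326 m³/s
w_7 = (27.4 − 16.2)/2 = 5.6 m; q_7 = 0.57 × 0.29 × 5.6 = 0.9257 m³/s
Stations 1, 8 contribute zero (depth or velocity is 0).
Q = Σ qᵢ = 3.535 m³/s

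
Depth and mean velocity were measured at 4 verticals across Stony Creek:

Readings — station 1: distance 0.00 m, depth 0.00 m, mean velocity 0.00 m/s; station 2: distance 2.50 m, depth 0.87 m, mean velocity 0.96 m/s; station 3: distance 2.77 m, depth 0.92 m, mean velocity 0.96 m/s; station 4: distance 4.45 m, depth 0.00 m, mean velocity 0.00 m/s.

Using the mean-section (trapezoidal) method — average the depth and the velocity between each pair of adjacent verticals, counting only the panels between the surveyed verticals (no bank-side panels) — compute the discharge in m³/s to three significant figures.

1.12 m³/s

Panel 1-2: Δb = 2.5 m, d̄ = (0.00+0.87)/2 = 0.435, v̄ = (0.00+0.96)/2 = 0.48 → q = 2.5×0.435×0.48 = 0.5220 m³/s
Panel 2-3: Δb = 0.27 m, d̄ = (0.87+0.92)/2 = 0.895, v̄ = (0.96+0.96)/2 = 0.96 → q = 0.27×0.895×0.96 = 0.2320 m³/s
Panel 3-4: Δb = 1.68 m, d̄ = (0.92+0.00)/2 = 0.46, v̄ = (0.96+0.00)/2 = 0.48 → q = 1.68×0.46×0.48 = 0.3709 m³/s
Q = Σ q = 1.125 m³/s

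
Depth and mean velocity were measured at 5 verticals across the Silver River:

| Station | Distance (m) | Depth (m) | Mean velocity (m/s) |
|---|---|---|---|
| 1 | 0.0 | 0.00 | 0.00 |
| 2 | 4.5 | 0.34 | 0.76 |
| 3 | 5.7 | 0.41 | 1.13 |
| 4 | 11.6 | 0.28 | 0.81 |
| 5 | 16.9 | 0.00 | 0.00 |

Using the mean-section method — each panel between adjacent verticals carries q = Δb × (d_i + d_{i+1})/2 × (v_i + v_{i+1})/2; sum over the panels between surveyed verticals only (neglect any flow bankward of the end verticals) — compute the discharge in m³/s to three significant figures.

Panel 1-2: Δb = 4.5 m, d̄ = (0.00+0.34)/2 = 0.17, v̄ = (0.00+0.76)/2 = 0.38 → q = 4.5×0.17×0.38 = 0.2907 m³/s
Panel 2-3: Δb = 1.2 m, d̄ = (0.34+0.41)/2 = 0.375, v̄ = (0.76+1.13)/2 = 0.945 → q = 1.2×0.375×0.945 = 0.4253 m³/s
Panel 3-4: Δb = 5.9 m, d̄ = (0.41+0.28)/2 = 0.345, v̄ = (1.13+0.81)/2 = 0.97 → q = 5.9×0.345×0.97 = 1.974 m³/s
Panel 4-5: Δb = 5.3 m, d̄ = (0.28+0.00)/2 = 0.14, v̄ = (0.81+0.00)/2 = 0.405 → q = 5.3×0.14×0.405 = 0.3005 m³/s
Q = Σ q = 2.991 m³/s

2.99 m³/s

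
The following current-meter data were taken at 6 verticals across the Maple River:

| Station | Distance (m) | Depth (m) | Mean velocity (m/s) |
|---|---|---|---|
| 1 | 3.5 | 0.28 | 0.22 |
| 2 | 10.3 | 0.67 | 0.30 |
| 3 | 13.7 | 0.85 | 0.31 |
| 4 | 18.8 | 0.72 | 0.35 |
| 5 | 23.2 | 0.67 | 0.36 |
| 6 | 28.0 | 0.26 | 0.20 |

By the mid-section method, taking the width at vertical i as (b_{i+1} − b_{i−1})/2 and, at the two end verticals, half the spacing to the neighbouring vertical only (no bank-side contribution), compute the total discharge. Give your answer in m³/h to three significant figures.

w_1 = (10.3 − 3.5)/2 = 3.4 m; q_1 = 0.22 × 0.28 × 3.4 = 0.2094 m³/s
w_2 = (13.7 − 3.5)/2 = 5.1 m; q_2 = 0.30 × 0.67 × 5.1 = 1.025 m³/s
w_3 = (18.8 − 10.3)/2 = 4.25 m; q_3 = 0.31 × 0.85 × 4.25 = 1.120 m³/s
w_4 = (23.2 − 13.7)/2 = 4.75 m; q_4 = 0.35 × 0.72 × 4.75 = 1.197 m³/s
w_5 = (28.0 − 18.8)/2 = 4.6 m; q_5 = 0.36 × 0.67 × 4.6 = 1.110 m³/s
w_6 = (28.0 − 23.2)/2 = 2.4 m; q_6 = 0.20 × 0.26 × 2.4 = 0.1248 m³/s
Q = Σ qᵢ = 4.786 m³/s
= 4.786 × 3600 = 17230 m³/h

17200 m³/h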